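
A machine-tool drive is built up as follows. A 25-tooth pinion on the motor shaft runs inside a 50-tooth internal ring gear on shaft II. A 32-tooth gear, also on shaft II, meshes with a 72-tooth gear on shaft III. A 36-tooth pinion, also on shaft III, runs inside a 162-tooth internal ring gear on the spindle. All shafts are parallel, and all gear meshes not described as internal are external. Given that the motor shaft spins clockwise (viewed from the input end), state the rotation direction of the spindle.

counterclockwise

the motor shaft → shaft II: internal mesh, same direction → CW.
shaft II → shaft III: external mesh, 1 reversal → CCW.
shaft III → the spindle: internal mesh, same direction → CCW.
1 reversal in total — an odd number — so the spindle turns opposite to the motor shaft.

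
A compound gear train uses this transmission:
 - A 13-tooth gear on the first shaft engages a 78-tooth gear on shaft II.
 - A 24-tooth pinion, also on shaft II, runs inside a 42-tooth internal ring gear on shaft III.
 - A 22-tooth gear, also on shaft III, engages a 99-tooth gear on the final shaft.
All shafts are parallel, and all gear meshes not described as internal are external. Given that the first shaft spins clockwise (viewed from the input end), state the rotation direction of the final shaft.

clockwise

the first shaft → shaft II: external mesh, 1 reversal → CCW.
shaft II → shaft III: internal mesh, same direction → CCW.
shaft III → the final shaft: external mesh, 1 reversal → CW.
2 reversals in total — an even number — so the final shaft turns the same way as the first shaft.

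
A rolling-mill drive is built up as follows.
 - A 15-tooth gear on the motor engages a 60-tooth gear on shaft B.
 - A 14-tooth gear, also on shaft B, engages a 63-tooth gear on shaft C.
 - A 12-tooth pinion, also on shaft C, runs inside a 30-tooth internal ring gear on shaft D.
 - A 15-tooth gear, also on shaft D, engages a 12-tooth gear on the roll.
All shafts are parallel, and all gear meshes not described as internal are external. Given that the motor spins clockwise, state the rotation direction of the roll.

the motor → shaft B: external mesh, 1 reversal → CCW.
shaft B → shaft C: external mesh, 1 reversal → CW.
shaft C → shaft D: internal mesh, same direction → CW.
shaft D → the roll: external mesh, 1 reversal → CCW.
3 reversals in total — an odd number — so the roll turns opposite to the motor.

counterclockwise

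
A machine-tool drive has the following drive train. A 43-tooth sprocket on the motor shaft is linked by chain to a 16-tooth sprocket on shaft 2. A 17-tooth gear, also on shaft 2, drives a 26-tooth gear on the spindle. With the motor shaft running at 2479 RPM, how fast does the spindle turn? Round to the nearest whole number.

4356 RPM

the motor shaft → shaft 2 (chain, 16/43): 2479 ÷ 0.37209 = 6662.3 RPM
shaft 2 → the spindle (gear mesh, 26/17): 6662.3 ÷ 1.5294 = 4356.1 RPM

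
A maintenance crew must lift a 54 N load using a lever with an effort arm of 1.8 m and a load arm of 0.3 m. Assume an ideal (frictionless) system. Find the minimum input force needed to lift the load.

9 N

Lever MA = effort arm / load arm = 1.8/0.3 = 6.
Effort = load / MA = 54 / 6 = 9 N.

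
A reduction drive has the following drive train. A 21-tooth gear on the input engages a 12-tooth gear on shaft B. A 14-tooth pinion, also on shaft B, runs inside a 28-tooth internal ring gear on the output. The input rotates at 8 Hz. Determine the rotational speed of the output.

7 Hz

Gear mesh: ratio = 12/21 = 0.57143, so shaft B turns at 8 / 0.57143 = 14 Hz.
Internal gear: ratio = 28/14 = 2, so the output turns at 14 / 2 = 7 Hz.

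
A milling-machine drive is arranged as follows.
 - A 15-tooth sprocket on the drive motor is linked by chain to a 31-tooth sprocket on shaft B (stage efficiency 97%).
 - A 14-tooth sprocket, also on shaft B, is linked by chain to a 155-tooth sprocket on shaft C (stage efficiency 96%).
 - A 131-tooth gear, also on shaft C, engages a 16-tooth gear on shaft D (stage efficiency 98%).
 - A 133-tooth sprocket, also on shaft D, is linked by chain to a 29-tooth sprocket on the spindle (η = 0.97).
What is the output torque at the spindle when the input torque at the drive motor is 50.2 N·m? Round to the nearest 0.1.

27.1 N·m

After the chain (31/15): 50.2 × 2.0667 × 0.97 = 100.63 N·m
After the chain (155/14): 100.63 × 11.071 × 0.96 = 1069.6 N·m
After the gear mesh (16/131): 1069.6 × 0.12214 × 0.98 = 128.03 N·m
After the chain (29/133): 128.03 × 0.21805 × 0.97 = 27.078 N·m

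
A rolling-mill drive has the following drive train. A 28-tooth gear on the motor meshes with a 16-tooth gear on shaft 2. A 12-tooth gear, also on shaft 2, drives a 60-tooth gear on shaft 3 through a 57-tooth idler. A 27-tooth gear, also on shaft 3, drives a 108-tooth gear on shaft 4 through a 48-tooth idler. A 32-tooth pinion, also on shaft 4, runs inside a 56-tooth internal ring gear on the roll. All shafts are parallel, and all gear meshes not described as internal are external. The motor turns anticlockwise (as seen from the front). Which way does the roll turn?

the motor → shaft 2: external mesh, 1 reversal → CW.
shaft 2 → shaft 3: driver → idler → driven is 2 external meshes, 2 reversals → CW.
shaft 3 → shaft 4: driver → idler → driven is 2 external meshes, 2 reversals → CW.
shaft 4 → the roll: internal mesh, same direction → CW.
5 reversals in total — an odd number — so the roll turns opposite to the motor.

clockwise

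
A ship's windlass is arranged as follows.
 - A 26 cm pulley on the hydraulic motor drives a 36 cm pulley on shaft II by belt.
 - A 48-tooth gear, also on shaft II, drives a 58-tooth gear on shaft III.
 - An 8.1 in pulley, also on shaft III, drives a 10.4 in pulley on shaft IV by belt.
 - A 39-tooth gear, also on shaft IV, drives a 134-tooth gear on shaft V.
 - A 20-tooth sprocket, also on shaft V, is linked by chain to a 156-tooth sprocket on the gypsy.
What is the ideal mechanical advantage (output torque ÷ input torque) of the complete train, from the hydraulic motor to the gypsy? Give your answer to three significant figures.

57.6

Each stage contributes driven/driver: belt 36/26 = 1.3846, gear mesh 58/48 = 1.2083, belt 10.4/8.1 = 1.284, gear mesh 134/39 = 3.4359, chain 156/20 = 7.8.
Overall: 1.3846 × 1.2083 × 1.284 × 3.4359 × 7.8 = 57.57.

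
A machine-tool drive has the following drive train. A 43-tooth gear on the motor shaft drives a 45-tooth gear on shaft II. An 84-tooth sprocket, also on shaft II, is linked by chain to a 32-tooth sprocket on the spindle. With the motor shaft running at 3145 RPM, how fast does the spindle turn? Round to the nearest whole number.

7889 RPM

the motor shaft → shaft II (gear mesh, 45/43): 3145 ÷ 1.0465 = 3005.2 RPM
shaft II → the spindle (chain, 32/84): 3005.2 ÷ 0.38095 = 7888.7 RPM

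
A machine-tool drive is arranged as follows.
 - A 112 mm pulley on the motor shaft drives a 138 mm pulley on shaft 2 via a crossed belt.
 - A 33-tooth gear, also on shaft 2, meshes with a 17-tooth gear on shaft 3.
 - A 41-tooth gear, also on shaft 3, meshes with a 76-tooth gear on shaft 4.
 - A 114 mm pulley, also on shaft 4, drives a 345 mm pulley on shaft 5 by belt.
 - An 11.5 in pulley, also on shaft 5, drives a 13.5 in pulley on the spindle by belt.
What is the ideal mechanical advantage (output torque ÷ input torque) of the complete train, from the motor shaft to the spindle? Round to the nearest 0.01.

4.18

Each stage contributes driven/driver: belt 138/112 = 1.2321, gear mesh 17/33 = 0.51515, gear mesh 76/41 = 1.8537, belt 345/114 = 3.0263, belt 13.5/11.5 = 1.1739.
Overall: 1.2321 × 0.51515 × 1.8537 × 3.0263 × 1.1739 = 4.18.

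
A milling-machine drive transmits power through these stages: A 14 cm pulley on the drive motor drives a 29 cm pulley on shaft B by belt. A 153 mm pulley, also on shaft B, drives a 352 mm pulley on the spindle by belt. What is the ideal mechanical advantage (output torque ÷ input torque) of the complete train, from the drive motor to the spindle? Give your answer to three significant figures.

4.77

Each stage contributes driven/driver: belt 29/14 = 2.0714, belt 352/153 = 2.3007.
Overall: 2.0714 × 2.3007 = 4.7656.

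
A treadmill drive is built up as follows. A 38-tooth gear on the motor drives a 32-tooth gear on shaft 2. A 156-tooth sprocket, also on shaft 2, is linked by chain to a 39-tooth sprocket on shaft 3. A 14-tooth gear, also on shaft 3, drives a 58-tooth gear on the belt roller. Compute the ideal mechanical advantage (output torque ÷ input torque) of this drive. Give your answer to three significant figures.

Each stage contributes driven/driver: gear mesh 32/38 = 0.84211, chain 39/156 = 0.25, gear mesh 58/14 = 4.1429.
Overall: 0.84211 × 0.25 × 4.1429 = 0.87218.

0.872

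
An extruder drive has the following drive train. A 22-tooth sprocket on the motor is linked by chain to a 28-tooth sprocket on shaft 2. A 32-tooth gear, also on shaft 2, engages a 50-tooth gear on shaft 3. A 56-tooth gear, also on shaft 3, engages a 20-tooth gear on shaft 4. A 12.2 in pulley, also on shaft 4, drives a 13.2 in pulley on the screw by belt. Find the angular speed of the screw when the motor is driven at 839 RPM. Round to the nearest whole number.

1092 RPM

the motor → shaft 2 (chain, 28/22): 839 ÷ 1.2727 = 659.21 RPM
shaft 2 → shaft 3 (gear mesh, 50/32): 659.21 ÷ 1.5625 = 421.9 RPM
shaft 3 → shaft 4 (gear mesh, 20/56): 421.9 ÷ 0.35714 = 1181.3 RPM
shaft 4 → the screw (belt, 13.2/12.2): 1181.3 ÷ 1.082 = 1091.8 RPM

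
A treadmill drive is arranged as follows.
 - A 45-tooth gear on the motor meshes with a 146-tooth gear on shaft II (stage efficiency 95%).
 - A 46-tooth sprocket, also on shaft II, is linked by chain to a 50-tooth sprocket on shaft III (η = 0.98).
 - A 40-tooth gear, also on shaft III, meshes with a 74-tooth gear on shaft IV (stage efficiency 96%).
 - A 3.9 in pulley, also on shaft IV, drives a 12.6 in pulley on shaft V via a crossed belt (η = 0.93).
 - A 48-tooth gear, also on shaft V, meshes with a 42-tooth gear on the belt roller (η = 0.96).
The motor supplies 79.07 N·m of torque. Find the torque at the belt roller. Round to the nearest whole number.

1164 N·m

Gear mesh: ratio = 146/45 = 3.2444; torque at shaft II = 79.07 × 3.2444 × 0.95 = 243.71 N·m.
Chain: ratio = 50/46 = 1.087; torque at shaft III = 243.71 × 1.087 × 0.98 = 259.61 N·m.
Gear mesh: ratio = 74/40 = 1.85; torque at shaft IV = 259.61 × 1.85 × 0.96 = 461.06 N·m.
Belt: ratio = 12.6/3.9 = 3.2308; torque at shaft V = 461.06 × 3.2308 × 0.93 = 1385.3 N·m.
Gear mesh: ratio = 42/48 = 0.875; torque at the belt roller = 1385.3 × 0.875 × 0.96 = 1163.7 N·m.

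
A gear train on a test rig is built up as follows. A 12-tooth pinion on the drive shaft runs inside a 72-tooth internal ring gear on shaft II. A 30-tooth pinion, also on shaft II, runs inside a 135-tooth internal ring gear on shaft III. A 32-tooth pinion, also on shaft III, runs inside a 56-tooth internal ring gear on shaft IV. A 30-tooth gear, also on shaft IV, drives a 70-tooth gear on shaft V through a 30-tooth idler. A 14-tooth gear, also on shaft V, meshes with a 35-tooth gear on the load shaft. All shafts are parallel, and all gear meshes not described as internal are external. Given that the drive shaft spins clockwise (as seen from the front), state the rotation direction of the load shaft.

the drive shaft → shaft II: internal mesh, same direction → CW.
shaft II → shaft III: internal mesh, same direction → CW.
shaft III → shaft IV: internal mesh, same direction → CW.
shaft IV → shaft V: driver → idler → driven is 2 external meshes, 2 reversals → CW.
shaft V → the load shaft: external mesh, 1 reversal → CCW.
3 reversals in total — an odd number — so the load shaft turns opposite to the drive shaft.

counterclockwise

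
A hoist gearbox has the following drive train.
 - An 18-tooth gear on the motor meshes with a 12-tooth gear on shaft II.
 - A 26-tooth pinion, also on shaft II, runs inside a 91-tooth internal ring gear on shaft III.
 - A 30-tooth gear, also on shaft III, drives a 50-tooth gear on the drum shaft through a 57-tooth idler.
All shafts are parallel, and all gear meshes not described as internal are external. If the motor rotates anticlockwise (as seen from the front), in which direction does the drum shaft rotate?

clockwise

the motor → shaft II: external mesh, 1 reversal → CW.
shaft II → shaft III: internal mesh, same direction → CW.
shaft III → the drum shaft: driver → idler → driven is 2 external meshes, 2 reversals → CW.
3 reversals in total — an odd number — so the drum shaft turns opposite to the motor.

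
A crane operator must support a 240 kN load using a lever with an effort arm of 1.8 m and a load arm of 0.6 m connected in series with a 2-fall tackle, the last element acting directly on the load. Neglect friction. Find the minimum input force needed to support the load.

Lever MA = effort arm / load arm = 1.8/0.6 = 3.
Block-and-tackle MA = number of supporting rope parts = 2.
Combined ideal MA = 3 × 2 = 6.
Effort = load / MA = 240 / 6 = 40 kN.

40 kN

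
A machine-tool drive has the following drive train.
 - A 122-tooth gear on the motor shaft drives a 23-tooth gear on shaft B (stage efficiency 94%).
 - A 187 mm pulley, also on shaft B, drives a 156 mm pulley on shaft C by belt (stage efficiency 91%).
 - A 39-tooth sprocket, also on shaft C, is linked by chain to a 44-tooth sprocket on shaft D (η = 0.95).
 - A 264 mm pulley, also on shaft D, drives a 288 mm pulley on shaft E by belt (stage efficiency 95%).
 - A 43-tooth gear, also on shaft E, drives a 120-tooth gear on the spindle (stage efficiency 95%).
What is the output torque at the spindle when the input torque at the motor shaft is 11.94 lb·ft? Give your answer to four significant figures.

4.730 lb·ft

After the gear mesh (23/122): 11.94 × 0.18852 × 0.94 = 2.1159 lb·ft
After the belt (156/187): 2.1159 × 0.83422 × 0.91 = 1.6063 lb·ft
After the chain (44/39): 1.6063 × 1.1282 × 0.95 = 1.7216 lb·ft
After the belt (288/264): 1.7216 × 1.0909 × 0.95 = 1.7842 lb·ft
After the gear mesh (120/43): 1.7842 × 2.7907 × 0.95 = 4.7303 lb·ft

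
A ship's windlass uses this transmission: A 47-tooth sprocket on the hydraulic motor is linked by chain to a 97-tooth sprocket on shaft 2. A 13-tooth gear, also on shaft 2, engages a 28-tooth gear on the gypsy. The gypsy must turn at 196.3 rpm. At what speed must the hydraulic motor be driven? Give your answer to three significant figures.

873 rpm

Overall ratio R = 2.0638 × 2.1538 = 4.4452.
Required input speed = output speed × R = 196.3 × 4.4452 = 872.59 rpm.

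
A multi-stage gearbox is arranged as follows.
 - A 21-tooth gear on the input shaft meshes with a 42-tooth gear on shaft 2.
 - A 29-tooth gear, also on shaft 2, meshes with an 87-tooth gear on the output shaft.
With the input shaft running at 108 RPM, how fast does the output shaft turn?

the input shaft → shaft 2 (gear mesh, 42/21): 108 ÷ 2 = 54 RPM
shaft 2 → the output shaft (gear mesh, 87/29): 54 ÷ 3 = 18 RPM

18 RPM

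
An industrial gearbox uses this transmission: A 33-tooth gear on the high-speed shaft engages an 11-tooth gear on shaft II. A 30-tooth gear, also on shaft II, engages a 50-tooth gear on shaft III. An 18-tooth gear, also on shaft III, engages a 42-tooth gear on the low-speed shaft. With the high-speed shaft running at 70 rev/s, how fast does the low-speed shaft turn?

54 rev/s

gear mesh 11/33 = 0.33333 → 70/0.33333 = 210 rev/s
gear mesh 50/30 = 1.6667 → 210/1.6667 = 126 rev/s
gear mesh 42/18 = 2.3333 → 126/2.3333 = 54 rev/s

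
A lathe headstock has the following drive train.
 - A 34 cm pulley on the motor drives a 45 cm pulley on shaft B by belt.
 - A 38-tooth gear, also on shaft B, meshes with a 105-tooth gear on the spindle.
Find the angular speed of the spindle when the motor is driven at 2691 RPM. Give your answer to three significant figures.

736 RPM

belt 45/34 = 1.3235 → 2691/1.3235 = 2033.2 RPM
gear mesh 105/38 = 2.7632 → 2033.2/2.7632 = 735.82 RPM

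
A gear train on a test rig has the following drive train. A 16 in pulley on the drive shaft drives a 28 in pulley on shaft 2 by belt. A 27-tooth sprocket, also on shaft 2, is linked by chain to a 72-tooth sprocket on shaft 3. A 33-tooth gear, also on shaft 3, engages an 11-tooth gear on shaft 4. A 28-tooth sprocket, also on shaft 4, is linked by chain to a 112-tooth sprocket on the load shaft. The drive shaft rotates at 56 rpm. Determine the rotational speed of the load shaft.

belt 28/16 = 1.75 → 56/1.75 = 32 rpm
chain 72/27 = 2.6667 → 32/2.6667 = 12 rpm
gear mesh 11/33 = 0.33333 → 12/0.33333 = 36 rpm
chain 112/28 = 4 → 36/4 = 9 rpm

9 rpm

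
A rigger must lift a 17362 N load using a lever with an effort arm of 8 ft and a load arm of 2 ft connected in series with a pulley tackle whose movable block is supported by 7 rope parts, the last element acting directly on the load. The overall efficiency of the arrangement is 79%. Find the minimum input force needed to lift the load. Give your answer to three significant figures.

785 N

Lever MA = effort arm / load arm = 8/2 = 4.
Block-and-tackle MA = number of supporting rope parts = 7.
Combined ideal MA = 4 × 7 = 28.
Actual MA = 28 × 0.79 = 22.12.
Effort = load / actual MA = 17362 / 22.12 = 784.9 N.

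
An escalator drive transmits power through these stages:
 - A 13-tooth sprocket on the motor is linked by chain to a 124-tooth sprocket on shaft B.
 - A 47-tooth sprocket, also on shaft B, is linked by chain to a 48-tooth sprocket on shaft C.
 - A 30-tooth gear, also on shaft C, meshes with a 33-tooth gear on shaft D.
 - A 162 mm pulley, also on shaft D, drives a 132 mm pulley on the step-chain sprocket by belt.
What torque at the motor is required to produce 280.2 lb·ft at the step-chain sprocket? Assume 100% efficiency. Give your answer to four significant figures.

Overall ratio R = 9.5385 × 1.0213 × 1.1 × 0.81481 = 8.7312.
Input torque = output torque / R = 280.2 / 8.7312 = 32.092 lb·ft.

32.09 lb·ft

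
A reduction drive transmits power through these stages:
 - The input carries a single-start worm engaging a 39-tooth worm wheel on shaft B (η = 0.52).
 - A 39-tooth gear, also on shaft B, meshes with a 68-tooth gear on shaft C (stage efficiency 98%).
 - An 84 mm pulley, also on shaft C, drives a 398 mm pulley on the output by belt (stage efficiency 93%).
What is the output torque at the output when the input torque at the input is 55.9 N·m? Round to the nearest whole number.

Worm: ratio = 39/1 = 39; torque at shaft B = 55.9 × 39 × 0.52 = 1133.7 N·m.
Gear mesh: ratio = 68/39 = 1.7436; torque at shaft C = 1133.7 × 1.7436 × 0.98 = 1937.1 N·m.
Belt: ratio = 398/84 = 4.7381; torque at the output = 1937.1 × 4.7381 × 0.93 = 8535.7 N·m.

8536 N·m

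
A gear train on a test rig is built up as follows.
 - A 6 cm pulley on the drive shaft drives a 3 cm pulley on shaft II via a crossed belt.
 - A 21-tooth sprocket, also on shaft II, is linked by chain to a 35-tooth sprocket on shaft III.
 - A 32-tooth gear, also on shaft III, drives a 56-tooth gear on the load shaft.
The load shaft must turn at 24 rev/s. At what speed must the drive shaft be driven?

35 rev/s

Overall ratio R = 0.5 × 1.6667 × 1.75 = 1.4583.
Required input speed = output speed × R = 24 × 1.4583 = 35 rev/s.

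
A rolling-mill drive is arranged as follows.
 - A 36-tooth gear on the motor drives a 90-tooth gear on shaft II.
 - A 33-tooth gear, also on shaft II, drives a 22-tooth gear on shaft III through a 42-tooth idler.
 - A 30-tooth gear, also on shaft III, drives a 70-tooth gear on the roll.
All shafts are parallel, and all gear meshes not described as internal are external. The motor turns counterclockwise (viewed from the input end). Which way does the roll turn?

counterclockwise

the motor → shaft II: external mesh, 1 reversal → CW.
shaft II → shaft III: driver → idler → driven is 2 external meshes, 2 reversals → CW.
shaft III → the roll: external mesh, 1 reversal → CCW.
4 reversals in total — an even number — so the roll turns the same way as the motor.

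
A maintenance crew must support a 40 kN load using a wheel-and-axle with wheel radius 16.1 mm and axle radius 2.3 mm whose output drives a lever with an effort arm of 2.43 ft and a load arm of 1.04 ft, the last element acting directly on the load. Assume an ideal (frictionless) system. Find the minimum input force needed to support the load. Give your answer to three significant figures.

2.45 kN

Wheel-and-axle MA = R/r = 16.1/2.3 = 7.
Lever MA = effort arm / load arm = 2.43/1.04 = 2.3365.
Combined ideal MA = 7 × 2.3365 = 16.356.
Effort = load / MA = 40 / 16.356 = 2.4456 kN.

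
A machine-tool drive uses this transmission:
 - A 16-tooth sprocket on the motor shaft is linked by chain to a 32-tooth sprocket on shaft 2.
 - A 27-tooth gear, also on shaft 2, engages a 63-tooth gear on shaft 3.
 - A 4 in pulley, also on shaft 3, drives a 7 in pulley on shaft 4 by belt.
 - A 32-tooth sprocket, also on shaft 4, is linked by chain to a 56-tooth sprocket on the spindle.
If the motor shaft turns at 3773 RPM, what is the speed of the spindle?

264 RPM

Chain: ratio = 32/16 = 2, so shaft 2 turns at 3773 / 2 = 1886.5 RPM.
Gear mesh: ratio = 63/27 = 2.3333, so shaft 3 turns at 1886.5 / 2.3333 = 808.5 RPM.
Belt: ratio = 7/4 = 1.75, so shaft 4 turns at 808.5 / 1.75 = 462 RPM.
Chain: ratio = 56/32 = 1.75, so the spindle turns at 462 / 1.75 = 264 RPM.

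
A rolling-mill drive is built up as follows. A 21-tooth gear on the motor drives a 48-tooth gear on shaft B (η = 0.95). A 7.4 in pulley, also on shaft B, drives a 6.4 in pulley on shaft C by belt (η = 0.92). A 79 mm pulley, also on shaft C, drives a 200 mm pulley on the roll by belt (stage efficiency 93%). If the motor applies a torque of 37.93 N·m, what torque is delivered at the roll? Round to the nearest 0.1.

gear mesh 48/21 = 2.2857 → τ = 37.93·2.2857·0.95 = 82.362 N·m
belt 6.4/7.4 = 0.86486 → τ = 82.362·0.86486·0.92 = 65.534 N·m
belt 200/79 = 2.5316 → τ = 65.534·2.5316·0.93 = 154.29 N·m

154.3 N·m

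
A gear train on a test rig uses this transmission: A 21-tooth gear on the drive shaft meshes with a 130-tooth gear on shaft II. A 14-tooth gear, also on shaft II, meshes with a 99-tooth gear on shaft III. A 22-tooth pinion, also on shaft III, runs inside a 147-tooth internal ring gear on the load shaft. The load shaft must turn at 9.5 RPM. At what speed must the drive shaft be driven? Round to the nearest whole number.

Overall ratio R = 6.1905 × 7.0714 × 6.6818 = 292.5.
Required input speed = output speed × R = 9.5 × 292.5 = 2778.8 RPM.

2779 RPM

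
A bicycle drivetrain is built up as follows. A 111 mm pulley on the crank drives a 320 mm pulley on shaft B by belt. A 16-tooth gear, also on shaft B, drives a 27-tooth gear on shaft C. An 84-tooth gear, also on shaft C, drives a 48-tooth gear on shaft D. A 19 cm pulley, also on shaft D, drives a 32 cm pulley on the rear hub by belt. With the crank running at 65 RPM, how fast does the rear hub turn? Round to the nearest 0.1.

13.9 RPM

the crank → shaft B (belt, 320/111): 65 ÷ 2.8829 = 22.547 RPM
shaft B → shaft C (gear mesh, 27/16): 22.547 ÷ 1.6875 = 13.361 RPM
shaft C → shaft D (gear mesh, 48/84): 13.361 ÷ 0.57143 = 23.382 RPM
shaft D → the rear hub (belt, 32/19): 23.382 ÷ 1.6842 = 13.883 RPM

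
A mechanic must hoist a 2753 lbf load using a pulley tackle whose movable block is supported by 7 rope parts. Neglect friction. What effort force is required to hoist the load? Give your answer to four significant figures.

Block-and-tackle MA = number of supporting rope parts = 7.
Effort = load / MA = 2753 / 7 = 393.29 lbf.

393.3 lbf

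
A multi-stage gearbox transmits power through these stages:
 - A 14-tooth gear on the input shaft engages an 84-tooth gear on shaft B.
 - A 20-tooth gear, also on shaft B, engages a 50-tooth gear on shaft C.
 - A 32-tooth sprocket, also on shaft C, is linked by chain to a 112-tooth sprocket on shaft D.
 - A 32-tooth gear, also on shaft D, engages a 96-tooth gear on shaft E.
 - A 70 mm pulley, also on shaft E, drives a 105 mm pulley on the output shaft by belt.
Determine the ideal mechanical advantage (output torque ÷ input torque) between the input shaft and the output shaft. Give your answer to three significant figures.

Each stage contributes driven/driver: gear mesh 84/14 = 6, gear mesh 50/20 = 2.5, chain 112/32 = 3.5, gear mesh 96/32 = 3, belt 105/70 = 1.5.
Overall: 6 × 2.5 × 3.5 × 3 × 1.5 = 236.25.

236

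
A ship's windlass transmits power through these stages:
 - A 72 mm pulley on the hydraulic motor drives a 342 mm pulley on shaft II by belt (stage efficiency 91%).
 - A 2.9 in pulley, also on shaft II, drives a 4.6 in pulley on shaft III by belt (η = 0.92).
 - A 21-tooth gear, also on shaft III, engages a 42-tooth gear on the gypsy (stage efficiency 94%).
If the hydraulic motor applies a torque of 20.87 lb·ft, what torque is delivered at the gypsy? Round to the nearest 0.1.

belt 342/72 = 4.75 → τ = 20.87·4.75·0.91 = 90.211 lb·ft
belt 4.6/2.9 = 1.5862 → τ = 90.211·1.5862·0.92 = 131.65 lb·ft
gear mesh 42/21 = 2 → τ = 131.65·2·0.94 = 247.49 lb·ft

247.5 lb·ft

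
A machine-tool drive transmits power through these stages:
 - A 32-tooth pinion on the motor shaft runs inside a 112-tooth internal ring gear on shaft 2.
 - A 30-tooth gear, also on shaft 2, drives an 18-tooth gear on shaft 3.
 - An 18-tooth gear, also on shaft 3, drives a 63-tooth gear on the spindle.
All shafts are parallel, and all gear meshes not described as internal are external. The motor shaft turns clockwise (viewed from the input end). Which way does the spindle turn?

clockwise

the motor shaft → shaft 2: internal mesh, same direction → CW.
shaft 2 → shaft 3: external mesh, 1 reversal → CCW.
shaft 3 → the spindle: external mesh, 1 reversal → CW.
2 reversals in total — an even number — so the spindle turns the same way as the motor shaft.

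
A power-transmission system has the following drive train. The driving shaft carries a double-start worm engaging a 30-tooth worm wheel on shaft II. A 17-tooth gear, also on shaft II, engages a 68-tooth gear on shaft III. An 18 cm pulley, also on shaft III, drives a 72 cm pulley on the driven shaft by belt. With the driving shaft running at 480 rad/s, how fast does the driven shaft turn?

2 rad/s

Worm: ratio = 30/2 = 15, so shaft II turns at 480 / 15 = 32 rad/s.
Gear mesh: ratio = 68/17 = 4, so shaft III turns at 32 / 4 = 8 rad/s.
Belt: ratio = 72/18 = 4, so the driven shaft turns at 8 / 4 = 2 rad/s.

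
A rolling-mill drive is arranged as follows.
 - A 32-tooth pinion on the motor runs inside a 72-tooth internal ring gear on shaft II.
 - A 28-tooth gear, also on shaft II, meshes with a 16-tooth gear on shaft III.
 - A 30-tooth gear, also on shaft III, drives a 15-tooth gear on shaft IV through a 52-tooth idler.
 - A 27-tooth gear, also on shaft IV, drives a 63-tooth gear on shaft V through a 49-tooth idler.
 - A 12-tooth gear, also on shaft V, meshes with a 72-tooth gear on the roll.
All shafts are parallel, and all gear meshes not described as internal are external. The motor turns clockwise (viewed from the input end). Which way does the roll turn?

clockwise

the motor → shaft II: internal mesh, same direction → CW.
shaft II → shaft III: external mesh, 1 reversal → CCW.
shaft III → shaft IV: driver → idler → driven is 2 external meshes, 2 reversals → CCW.
shaft IV → shaft V: driver → idler → driven is 2 external meshes, 2 reversals → CCW.
shaft V → the roll: external mesh, 1 reversal → CW.
6 reversals in total — an even number — so the roll turns the same way as the motor.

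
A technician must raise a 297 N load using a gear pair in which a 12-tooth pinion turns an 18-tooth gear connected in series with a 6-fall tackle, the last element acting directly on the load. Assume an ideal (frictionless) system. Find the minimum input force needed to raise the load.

33 N

Gear pair MA = 18/12 = 1.5.
Block-and-tackle MA = number of supporting rope parts = 6.
Combined ideal MA = 1.5 × 6 = 9.
Effort = load / MA = 297 / 9 = 33 N.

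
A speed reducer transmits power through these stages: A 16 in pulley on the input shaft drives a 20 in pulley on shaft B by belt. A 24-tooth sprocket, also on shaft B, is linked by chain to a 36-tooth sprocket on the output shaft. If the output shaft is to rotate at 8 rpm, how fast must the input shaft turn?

Overall ratio R = 1.25 × 1.5 = 1.875.
Required input speed = output speed × R = 8 × 1.875 = 15 rpm.

15 rpm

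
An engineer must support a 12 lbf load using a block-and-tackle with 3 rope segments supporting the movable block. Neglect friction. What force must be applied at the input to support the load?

Block-and-tackle MA = number of supporting rope parts = 3.
Effort = load / MA = 12 / 3 = 4 lbf.

4 lbf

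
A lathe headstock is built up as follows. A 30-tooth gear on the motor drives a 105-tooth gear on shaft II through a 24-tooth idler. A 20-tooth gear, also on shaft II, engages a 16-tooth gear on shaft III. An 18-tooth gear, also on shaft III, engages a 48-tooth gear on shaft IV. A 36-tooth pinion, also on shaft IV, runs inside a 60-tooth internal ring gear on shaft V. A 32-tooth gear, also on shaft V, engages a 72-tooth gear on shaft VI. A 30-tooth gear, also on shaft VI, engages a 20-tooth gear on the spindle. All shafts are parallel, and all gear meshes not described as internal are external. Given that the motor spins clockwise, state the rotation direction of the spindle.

clockwise

the motor → shaft II: driver → idler → driven is 2 external meshes, 2 reversals → CW.
shaft II → shaft III: external mesh, 1 reversal → CCW.
shaft III → shaft IV: external mesh, 1 reversal → CW.
shaft IV → shaft V: internal mesh, same direction → CW.
shaft V → shaft VI: external mesh, 1 reversal → CCW.
shaft VI → the spindle: external mesh, 1 reversal → CW.
6 reversals in total — an even number — so the spindle turns the same way as the motor.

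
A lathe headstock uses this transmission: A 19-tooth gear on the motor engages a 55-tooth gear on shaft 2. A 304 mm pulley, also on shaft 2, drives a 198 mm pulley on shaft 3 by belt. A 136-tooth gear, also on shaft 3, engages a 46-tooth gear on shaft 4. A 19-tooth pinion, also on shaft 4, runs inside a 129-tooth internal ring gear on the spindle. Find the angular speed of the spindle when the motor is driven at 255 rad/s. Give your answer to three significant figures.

58.9 rad/s

the motor → shaft 2 (gear mesh, 55/19): 255 ÷ 2.8947 = 88.091 rad/s
shaft 2 → shaft 3 (belt, 198/304): 88.091 ÷ 0.65132 = 135.25 rad/s
shaft 3 → shaft 4 (gear mesh, 46/136): 135.25 ÷ 0.33824 = 399.87 rad/s
shaft 4 → the spindle (internal gear, 129/19): 399.87 ÷ 6.7895 = 58.896 rad/s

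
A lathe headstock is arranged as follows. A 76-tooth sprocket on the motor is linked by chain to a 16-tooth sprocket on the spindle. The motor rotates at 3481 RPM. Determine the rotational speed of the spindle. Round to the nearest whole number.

16535 RPM

chain 16/76 = 0.21053 → 3481/0.21053 = 16535 RPM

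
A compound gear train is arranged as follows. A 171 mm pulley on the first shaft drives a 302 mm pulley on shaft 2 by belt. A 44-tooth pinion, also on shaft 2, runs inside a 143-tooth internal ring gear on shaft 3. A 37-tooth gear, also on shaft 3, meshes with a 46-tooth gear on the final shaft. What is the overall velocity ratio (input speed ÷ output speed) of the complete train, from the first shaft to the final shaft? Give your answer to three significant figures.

Each stage contributes driven/driver: belt 302/171 = 1.7661, internal gear 143/44 = 3.25, gear mesh 46/37 = 1.2432.
Overall: 1.7661 × 3.25 × 1.2432 = 7.1359.

7.14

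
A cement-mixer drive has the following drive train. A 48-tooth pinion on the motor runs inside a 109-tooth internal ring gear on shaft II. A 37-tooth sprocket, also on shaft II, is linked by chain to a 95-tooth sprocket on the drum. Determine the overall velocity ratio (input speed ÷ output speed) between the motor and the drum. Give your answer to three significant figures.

5.83

Each stage contributes driven/driver: internal gear 109/48 = 2.2708, chain 95/37 = 2.5676.
Overall: 2.2708 × 2.5676 = 5.8305.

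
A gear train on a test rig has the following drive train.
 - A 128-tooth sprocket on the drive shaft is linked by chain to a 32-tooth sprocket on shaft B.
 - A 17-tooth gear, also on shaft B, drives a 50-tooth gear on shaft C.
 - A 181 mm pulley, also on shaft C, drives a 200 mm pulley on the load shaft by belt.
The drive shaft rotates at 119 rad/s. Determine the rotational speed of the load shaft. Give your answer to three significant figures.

chain 32/128 = 0.25 → 119/0.25 = 476 rad/s
gear mesh 50/17 = 2.9412 → 476/2.9412 = 161.84 rad/s
belt 200/181 = 1.105 → 161.84/1.105 = 146.47 rad/s

146 rad/s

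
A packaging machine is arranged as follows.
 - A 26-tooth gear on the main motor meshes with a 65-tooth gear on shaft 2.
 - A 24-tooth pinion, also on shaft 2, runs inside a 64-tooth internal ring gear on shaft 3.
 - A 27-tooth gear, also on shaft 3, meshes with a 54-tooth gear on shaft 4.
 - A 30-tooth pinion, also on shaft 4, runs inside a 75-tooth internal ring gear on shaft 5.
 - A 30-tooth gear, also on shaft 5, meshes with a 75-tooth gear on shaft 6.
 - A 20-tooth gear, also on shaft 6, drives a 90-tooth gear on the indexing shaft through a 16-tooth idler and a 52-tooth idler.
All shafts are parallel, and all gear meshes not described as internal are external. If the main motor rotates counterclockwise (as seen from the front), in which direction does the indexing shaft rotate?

counterclockwise

the main motor → shaft 2: external mesh, 1 reversal → CW.
shaft 2 → shaft 3: internal mesh, same direction → CW.
shaft 3 → shaft 4: external mesh, 1 reversal → CCW.
shaft 4 → shaft 5: internal mesh, same direction → CCW.
shaft 5 → shaft 6: external mesh, 1 reversal → CW.
shaft 6 → the indexing shaft: driver → idler → idler → driven is 3 external meshes, 3 reversals → CCW.
6 reversals in total — an even number — so the indexing shaft turns the same way as the main motor.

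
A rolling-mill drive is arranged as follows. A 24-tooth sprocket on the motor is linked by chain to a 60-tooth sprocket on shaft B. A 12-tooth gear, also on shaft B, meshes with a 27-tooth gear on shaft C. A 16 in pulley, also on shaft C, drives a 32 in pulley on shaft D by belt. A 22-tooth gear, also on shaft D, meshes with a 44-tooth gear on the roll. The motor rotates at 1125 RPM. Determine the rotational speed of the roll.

chain 60/24 = 2.5 → 1125/2.5 = 450 RPM
gear mesh 27/12 = 2.25 → 450/2.25 = 200 RPM
belt 32/16 = 2 → 200/2 = 100 RPM
gear mesh 44/22 = 2 → 100/2 = 50 RPM

50 RPM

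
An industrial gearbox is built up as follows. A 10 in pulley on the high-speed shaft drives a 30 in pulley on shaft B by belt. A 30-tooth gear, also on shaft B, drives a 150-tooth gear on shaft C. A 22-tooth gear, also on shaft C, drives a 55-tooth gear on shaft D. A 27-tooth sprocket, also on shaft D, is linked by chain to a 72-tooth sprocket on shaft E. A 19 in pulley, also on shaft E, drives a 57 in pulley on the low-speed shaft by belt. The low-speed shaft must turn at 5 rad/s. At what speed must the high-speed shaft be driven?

Overall ratio R = 3 × 5 × 2.5 × 2.6667 × 3 = 300.
Required input speed = output speed × R = 5 × 300 = 1500 rad/s.

1500 rad/s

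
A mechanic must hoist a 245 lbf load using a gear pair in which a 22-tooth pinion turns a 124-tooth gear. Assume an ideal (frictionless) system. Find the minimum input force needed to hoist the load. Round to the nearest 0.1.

43.5 lbf

Gear pair MA = 124/22 = 5.6364.
Effort = load / MA = 245 / 5.6364 = 43.468 lbf.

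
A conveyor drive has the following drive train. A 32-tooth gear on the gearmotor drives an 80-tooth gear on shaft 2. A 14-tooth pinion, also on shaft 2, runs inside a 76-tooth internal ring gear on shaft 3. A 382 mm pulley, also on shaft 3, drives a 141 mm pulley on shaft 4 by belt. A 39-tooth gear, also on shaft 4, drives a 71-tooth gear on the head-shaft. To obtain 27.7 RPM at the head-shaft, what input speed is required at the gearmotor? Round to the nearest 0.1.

252.6 RPM

Overall ratio R = 2.5 × 5.4286 × 0.36911 × 1.8205 = 9.1196.
Required input speed = output speed × R = 27.7 × 9.1196 = 252.61 RPM.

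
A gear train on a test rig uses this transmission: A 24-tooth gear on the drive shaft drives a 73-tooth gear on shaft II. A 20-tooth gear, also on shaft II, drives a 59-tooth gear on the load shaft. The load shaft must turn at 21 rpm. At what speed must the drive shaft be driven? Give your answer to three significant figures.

Overall ratio R = 3.0417 × 2.95 = 8.9729.
Required input speed = output speed × R = 21 × 8.9729 = 188.43 rpm.

188 rpm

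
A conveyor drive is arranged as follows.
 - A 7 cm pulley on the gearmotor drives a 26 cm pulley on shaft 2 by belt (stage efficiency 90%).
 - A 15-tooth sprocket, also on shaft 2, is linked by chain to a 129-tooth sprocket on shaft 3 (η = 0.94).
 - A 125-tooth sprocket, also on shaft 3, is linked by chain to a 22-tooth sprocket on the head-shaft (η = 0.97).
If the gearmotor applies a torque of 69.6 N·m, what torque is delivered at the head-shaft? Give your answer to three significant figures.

321 N·m

Belt: ratio = 26/7 = 3.7143; torque at shaft 2 = 69.6 × 3.7143 × 0.90 = 232.66 N·m.
Chain: ratio = 129/15 = 8.6; torque at shaft 3 = 232.66 × 8.6 × 0.94 = 1880.8 N·m.
Chain: ratio = 22/125 = 0.176; torque at the head-shaft = 1880.8 × 0.176 × 0.97 = 321.1 N·m.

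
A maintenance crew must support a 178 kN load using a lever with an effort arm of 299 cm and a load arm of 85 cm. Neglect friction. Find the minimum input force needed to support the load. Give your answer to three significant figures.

Lever MA = effort arm / load arm = 299/85 = 3.5176.
Effort = load / MA = 178 / 3.5176 = 50.602 kN.

50.6 kN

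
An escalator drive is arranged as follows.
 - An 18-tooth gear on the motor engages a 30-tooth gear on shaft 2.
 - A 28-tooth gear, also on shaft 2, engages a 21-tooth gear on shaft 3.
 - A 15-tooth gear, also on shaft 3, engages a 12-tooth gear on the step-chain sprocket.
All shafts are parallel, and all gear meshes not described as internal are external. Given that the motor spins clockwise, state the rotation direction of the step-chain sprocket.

the motor → shaft 2: external mesh, 1 reversal → CCW.
shaft 2 → shaft 3: external mesh, 1 reversal → CW.
shaft 3 → the step-chain sprocket: external mesh, 1 reversal → CCW.
3 reversals in total — an odd number — so the step-chain sprocket turns opposite to the motor.

anticlockwise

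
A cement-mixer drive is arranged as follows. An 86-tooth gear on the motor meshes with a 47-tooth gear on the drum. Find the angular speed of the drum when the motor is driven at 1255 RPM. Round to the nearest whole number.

gear mesh 47/86 = 0.54651 → 1255/0.54651 = 2296.4 RPM

2296 RPM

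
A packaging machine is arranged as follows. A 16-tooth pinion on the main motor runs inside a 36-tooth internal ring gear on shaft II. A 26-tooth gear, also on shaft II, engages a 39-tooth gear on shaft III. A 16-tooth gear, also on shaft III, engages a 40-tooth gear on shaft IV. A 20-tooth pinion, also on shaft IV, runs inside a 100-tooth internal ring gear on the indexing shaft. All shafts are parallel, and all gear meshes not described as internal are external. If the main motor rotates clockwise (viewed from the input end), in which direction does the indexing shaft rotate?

the main motor → shaft II: internal mesh, same direction → CW.
shaft II → shaft III: external mesh, 1 reversal → CCW.
shaft III → shaft IV: external mesh, 1 reversal → CW.
shaft IV → the indexing shaft: internal mesh, same direction → CW.
2 reversals in total — an even number — so the indexing shaft turns the same way as the main motor.

clockwise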